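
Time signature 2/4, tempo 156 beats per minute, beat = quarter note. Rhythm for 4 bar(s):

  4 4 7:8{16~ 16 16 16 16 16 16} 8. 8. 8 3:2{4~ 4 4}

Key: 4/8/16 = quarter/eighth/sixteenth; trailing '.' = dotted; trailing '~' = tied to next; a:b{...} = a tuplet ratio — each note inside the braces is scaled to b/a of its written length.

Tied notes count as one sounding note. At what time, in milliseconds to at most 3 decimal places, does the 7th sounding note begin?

1. 0.0ms @ 0 + 384.615ms (1)
2. 384.615ms @ 1 + 384.615ms (1)
3. 769.231ms @ 2 + 219.78ms (4/7)
4. 989.011ms @ 18/7 + 109.89ms (2/7)
5. 1098.901ms @ 20/7 + 109.89ms (2/7)
6. 1208.791ms @ 22/7 + 109.89ms (2/7)
7. 1318.681ms @ 24/7 + 109.89ms (2/7)
8. 1428.571ms @ 26/7 + 109.89ms (2/7)
9. 1538.462ms @ 4 + 288.462ms (3/4)
10. 1826.923ms @ 19/4 + 288.462ms (3/4)
11. 2115.385ms @ 11/2 + 192.308ms (1/2)
12. 2307.692ms @ 6 + 512.821ms (4/3)
13. 2820.513ms @ 22/3 + 256.41ms (2/3)

note 7 onset = 24/7b = 1318.681ms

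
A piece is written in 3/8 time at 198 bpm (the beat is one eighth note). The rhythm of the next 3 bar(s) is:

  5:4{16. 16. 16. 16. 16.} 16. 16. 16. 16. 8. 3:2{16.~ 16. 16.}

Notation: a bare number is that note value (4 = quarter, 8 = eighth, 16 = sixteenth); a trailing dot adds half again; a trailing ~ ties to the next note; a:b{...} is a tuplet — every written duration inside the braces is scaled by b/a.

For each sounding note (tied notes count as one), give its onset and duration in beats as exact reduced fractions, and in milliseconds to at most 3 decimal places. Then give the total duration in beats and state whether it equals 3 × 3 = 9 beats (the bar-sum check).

1) 0.0ms=0b +181.818ms=3/5b
2) 181.818ms=3/5b +181.818ms=3/5b
3) 363.636ms=6/5b +181.818ms=3/5b
4) 545.455ms=9/5b +181.818ms=3/5b
5) 727.273ms=12/5b +181.818ms=3/5b
6) 909.091ms=3b +227.273ms=3/4b
7) 1136.364ms=15/4b +227.273ms=3/4b
8) 1363.636ms=9/2b +227.273ms=3/4b
9) 1590.909ms=21/4b +227.273ms=3/4b
10) 1818.182ms=6b +454.545ms=3/2b
11) 2272.727ms=15/2b +303.03ms=1b
12) 2575.758ms=17/2b +151.515ms=1/2b
Σ=9b of 9 (198bpm 3/8) — PASS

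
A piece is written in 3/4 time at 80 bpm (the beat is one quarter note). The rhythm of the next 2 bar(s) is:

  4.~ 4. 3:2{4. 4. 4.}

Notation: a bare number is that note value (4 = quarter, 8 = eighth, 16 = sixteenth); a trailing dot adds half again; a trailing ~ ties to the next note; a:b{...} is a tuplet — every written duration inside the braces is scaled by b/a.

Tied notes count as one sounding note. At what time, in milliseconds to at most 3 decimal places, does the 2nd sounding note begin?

note 2 onset = 3b = 2250.0ms

1. 0.0ms @ 0 + 2250.0ms (3)
2. 2250.0ms @ 3 + 750.0ms (1)
3. 3000.0ms @ 4 + 750.0ms (1)
4. 3750.0ms @ 5 + 750.0ms (1)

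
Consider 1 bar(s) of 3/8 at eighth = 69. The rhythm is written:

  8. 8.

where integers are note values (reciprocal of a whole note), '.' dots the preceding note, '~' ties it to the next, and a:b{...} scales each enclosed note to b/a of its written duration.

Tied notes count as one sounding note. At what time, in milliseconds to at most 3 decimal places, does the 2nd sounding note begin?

1. 0.0ms @ 0 + 1304.348ms (3/2)
2. 1304.348ms @ 3/2 + 1304.348ms (3/2)

note 2 onset = 3/2b = 1304.348ms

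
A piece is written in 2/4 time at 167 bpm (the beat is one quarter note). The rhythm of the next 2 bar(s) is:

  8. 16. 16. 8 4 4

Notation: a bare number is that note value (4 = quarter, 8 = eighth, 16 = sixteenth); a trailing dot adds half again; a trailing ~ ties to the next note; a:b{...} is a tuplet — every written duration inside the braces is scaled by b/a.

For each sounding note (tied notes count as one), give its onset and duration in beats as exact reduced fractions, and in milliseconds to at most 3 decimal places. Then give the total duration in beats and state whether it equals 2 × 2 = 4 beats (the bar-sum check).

1) 0.0ms=0b +269.461ms=3/4b
2) 269.461ms=3/4b +134.731ms=3/8b
3) 404.192ms=9/8b +134.731ms=3/8b
4) 538.922ms=3/2b +179.641ms=1/2b
5) 718.563ms=2b +359.281ms=1b
6) 1077.844ms=3b +359.281ms=1b
Σ=4b of 4 (167bpm 2/4) — PASS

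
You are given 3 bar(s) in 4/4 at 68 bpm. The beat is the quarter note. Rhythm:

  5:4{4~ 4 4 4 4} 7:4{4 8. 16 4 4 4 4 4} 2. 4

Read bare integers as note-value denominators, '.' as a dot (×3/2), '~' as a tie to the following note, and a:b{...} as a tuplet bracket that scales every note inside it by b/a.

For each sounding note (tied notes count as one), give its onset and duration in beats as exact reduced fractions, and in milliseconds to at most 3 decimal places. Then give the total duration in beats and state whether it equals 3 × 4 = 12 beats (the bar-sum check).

1) 0.0ms=0b +1411.765ms=8/5b
2) 1411.765ms=8/5b +705.882ms=4/5b
3) 2117.647ms=12/5b +705.882ms=4/5b
4) 2823.529ms=16/5b +705.882ms=4/5b
5) 3529.412ms=4b +504.202ms=4/7b
6) 4033.613ms=32/7b +378.151ms=3/7b
7) 4411.765ms=5b +126.05ms=1/7b
8) 4537.815ms=36/7b +504.202ms=4/7b
9) 5042.017ms=40/7b +504.202ms=4/7b
10) 5546.218ms=44/7b +504.202ms=4/7b
11) 6050.42ms=48/7b +504.202ms=4/7b
12) 6554.622ms=52/7b +504.202ms=4/7b
13) 7058.824ms=8b +2647.059ms=3b
14) 9705.882ms=11b +882.353ms=1b
Σ=12b of 12 (68bpm 4/4) — PASS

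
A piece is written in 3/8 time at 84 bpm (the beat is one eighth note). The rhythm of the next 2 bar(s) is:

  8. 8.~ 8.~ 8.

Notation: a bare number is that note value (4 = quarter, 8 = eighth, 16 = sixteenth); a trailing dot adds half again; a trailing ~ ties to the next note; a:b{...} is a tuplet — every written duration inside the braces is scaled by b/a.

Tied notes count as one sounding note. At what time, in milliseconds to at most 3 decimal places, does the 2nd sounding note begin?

note 2 onset = 3/2b = 1071.429ms

1. 0.0ms @ 0 + 1071.429ms (3/2)
2. 1071.429ms @ 3/2 + 3214.286ms (9/2)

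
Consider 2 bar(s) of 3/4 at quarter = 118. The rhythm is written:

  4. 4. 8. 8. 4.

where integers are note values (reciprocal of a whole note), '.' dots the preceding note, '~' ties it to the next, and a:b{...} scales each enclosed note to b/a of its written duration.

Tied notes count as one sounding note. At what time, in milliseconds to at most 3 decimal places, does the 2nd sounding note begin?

note 2 onset = 3/2b = 762.712ms

1. 0.0ms @ 0 + 762.712ms (3/2)
2. 762.712ms @ 3/2 + 762.712ms (3/2)
3. 1525.424ms @ 3 + 381.356ms (3/4)
4. 1906.78ms @ 15/4 + 381.356ms (3/4)
5. 2288.136ms @ 9/2 + 762.712ms (3/2)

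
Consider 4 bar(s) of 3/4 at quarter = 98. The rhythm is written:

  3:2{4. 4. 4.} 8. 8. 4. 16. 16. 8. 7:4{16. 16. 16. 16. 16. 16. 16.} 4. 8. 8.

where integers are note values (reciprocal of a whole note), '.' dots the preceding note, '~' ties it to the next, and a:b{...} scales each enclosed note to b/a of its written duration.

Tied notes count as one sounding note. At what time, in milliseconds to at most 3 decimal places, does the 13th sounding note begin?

1. 0.0ms @ 0 + 612.245ms (1)
2. 612.245ms @ 1 + 612.245ms (1)
3. 1224.49ms @ 2 + 612.245ms (1)
4. 1836.735ms @ 3 + 459.184ms (3/4)
5. 2295.918ms @ 15/4 + 459.184ms (3/4)
6. 2755.102ms @ 9/2 + 918.367ms (3/2)
7. 3673.469ms @ 6 + 229.592ms (3/8)
8. 3903.061ms @ 51/8 + 229.592ms (3/8)
9. 4132.653ms @ 27/4 + 459.184ms (3/4)
10. 4591.837ms @ 15/2 + 131.195ms (3/14)
11. 4723.032ms @ 54/7 + 131.195ms (3/14)
12. 4854.227ms @ 111/14 + 131.195ms (3/14)
13. 4985.423ms @ 57/7 + 131.195ms (3/14)
14. 5116.618ms @ 117/14 + 131.195ms (3/14)
15. 5247.813ms @ 60/7 + 131.195ms (3/14)
16. 5379.009ms @ 123/14 + 131.195ms (3/14)
17. 5510.204ms @ 9 + 918.367ms (3/2)
18. 6428.571ms @ 21/2 + 459.184ms (3/4)
19. 6887.755ms @ 45/4 + 459.184ms (3/4)

note 13 onset = 57/7b = 4985.423ms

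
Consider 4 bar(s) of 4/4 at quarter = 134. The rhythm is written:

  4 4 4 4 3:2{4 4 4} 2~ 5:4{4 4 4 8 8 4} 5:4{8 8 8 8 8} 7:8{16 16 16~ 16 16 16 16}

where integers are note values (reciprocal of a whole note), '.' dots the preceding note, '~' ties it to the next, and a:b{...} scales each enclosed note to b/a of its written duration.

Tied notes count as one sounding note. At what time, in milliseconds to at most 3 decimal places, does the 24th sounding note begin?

1. 0.0ms @ 0 + 447.761ms (1)
2. 447.761ms @ 1 + 447.761ms (1)
3. 895.522ms @ 2 + 447.761ms (1)
4. 1343.284ms @ 3 + 447.761ms (1)
5. 1791.045ms @ 4 + 298.507ms (2/3)
6. 2089.552ms @ 14/3 + 298.507ms (2/3)
7. 2388.06ms @ 16/3 + 298.507ms (2/3)
8. 2686.567ms @ 6 + 1253.731ms (14/5)
9. 3940.299ms @ 44/5 + 358.209ms (4/5)
10. 4298.507ms @ 48/5 + 358.209ms (4/5)
11. 4656.716ms @ 52/5 + 179.104ms (2/5)
12. 4835.821ms @ 54/5 + 179.104ms (2/5)
13. 5014.925ms @ 56/5 + 358.209ms (4/5)
14. 5373.134ms @ 12 + 179.104ms (2/5)
15. 5552.239ms @ 62/5 + 179.104ms (2/5)
16. 5731.343ms @ 64/5 + 179.104ms (2/5)
17. 5910.448ms @ 66/5 + 179.104ms (2/5)
18. 6089.552ms @ 68/5 + 179.104ms (2/5)
19. 6268.657ms @ 14 + 127.932ms (2/7)
20. 6396.588ms @ 100/7 + 127.932ms (2/7)
21. 6524.52ms @ 102/7 + 255.864ms (4/7)
22. 6780.384ms @ 106/7 + 127.932ms (2/7)
23. 6908.316ms @ 108/7 + 127.932ms (2/7)
24. 7036.247ms @ 110/7 + 127.932ms (2/7)

note 24 onset = 110/7b = 7036.247ms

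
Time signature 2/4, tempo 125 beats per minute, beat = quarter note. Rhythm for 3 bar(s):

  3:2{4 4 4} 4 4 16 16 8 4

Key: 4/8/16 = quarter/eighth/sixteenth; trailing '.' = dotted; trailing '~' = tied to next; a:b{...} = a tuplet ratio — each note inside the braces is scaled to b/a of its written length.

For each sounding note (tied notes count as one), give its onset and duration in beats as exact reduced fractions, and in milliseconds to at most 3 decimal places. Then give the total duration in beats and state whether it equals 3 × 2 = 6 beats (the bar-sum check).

1) 0.0ms=0b +320.0ms=2/3b
2) 320.0ms=2/3b +320.0ms=2/3b
3) 640.0ms=4/3b +320.0ms=2/3b
4) 960.0ms=2b +480.0ms=1b
5) 1440.0ms=3b +480.0ms=1b
6) 1920.0ms=4b +120.0ms=1/4b
7) 2040.0ms=17/4b +120.0ms=1/4b
8) 2160.0ms=9/2b +240.0ms=1/2b
9) 2400.0ms=5b +480.0ms=1b
Σ=6b of 6 (125bpm 2/4) — PASS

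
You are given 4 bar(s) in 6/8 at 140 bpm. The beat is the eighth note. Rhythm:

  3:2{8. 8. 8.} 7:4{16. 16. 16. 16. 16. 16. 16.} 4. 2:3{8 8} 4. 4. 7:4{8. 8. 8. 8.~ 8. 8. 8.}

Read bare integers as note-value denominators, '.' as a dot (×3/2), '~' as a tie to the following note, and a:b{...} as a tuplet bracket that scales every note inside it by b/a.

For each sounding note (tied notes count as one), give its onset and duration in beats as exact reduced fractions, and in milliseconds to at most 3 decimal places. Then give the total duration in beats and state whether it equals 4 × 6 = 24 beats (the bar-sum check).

1) 0.0ms=0b +428.571ms=1b
2) 428.571ms=1b +428.571ms=1b
3) 857.143ms=2b +428.571ms=1b
4) 1285.714ms=3b +183.673ms=3/7b
5) 1469.388ms=24/7b +183.673ms=3/7b
6) 1653.061ms=27/7b +183.673ms=3/7b
7) 1836.735ms=30/7b +183.673ms=3/7b
8) 2020.408ms=33/7b +183.673ms=3/7b
9) 2204.082ms=36/7b +183.673ms=3/7b
10) 2387.755ms=39/7b +183.673ms=3/7b
11) 2571.429ms=6b +1285.714ms=3b
12) 3857.143ms=9b +642.857ms=3/2b
13) 4500.0ms=21/2b +642.857ms=3/2b
14) 5142.857ms=12b +1285.714ms=3b
15) 6428.571ms=15b +1285.714ms=3b
16) 7714.286ms=18b +367.347ms=6/7b
17) 8081.633ms=132/7b +367.347ms=6/7b
18) 8448.98ms=138/7b +367.347ms=6/7b
19) 8816.327ms=144/7b +734.694ms=12/7b
20) 9551.02ms=156/7b +367.347ms=6/7b
21) 9918.367ms=162/7b +367.347ms=6/7b
Σ=24b of 24 (140bpm 6/8) — PASS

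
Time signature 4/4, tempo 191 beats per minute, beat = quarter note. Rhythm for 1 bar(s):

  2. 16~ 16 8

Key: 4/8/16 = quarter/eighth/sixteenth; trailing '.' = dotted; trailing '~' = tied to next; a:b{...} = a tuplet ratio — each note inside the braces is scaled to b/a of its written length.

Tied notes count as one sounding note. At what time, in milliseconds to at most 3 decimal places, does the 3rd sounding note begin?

1. 0.0ms @ 0 + 942.408ms (3)
2. 942.408ms @ 3 + 157.068ms (1/2)
3. 1099.476ms @ 7/2 + 157.068ms (1/2)

note 3 onset = 7/2b = 1099.476ms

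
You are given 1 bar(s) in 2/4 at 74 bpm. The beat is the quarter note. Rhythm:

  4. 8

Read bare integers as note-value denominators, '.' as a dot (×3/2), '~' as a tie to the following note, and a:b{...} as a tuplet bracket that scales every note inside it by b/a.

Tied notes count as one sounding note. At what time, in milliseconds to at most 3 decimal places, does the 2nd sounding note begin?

1. 0.0ms @ 0 + 1216.216ms (3/2)
2. 1216.216ms @ 3/2 + 405.405ms (1/2)

note 2 onset = 3/2b = 1216.216ms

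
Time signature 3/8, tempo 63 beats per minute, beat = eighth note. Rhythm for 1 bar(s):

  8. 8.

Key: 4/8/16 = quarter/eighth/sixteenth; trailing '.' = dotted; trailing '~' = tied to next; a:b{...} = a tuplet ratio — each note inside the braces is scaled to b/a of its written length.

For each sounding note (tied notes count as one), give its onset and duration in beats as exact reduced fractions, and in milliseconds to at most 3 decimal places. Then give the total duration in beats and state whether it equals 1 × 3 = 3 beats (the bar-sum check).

1) 0.0ms=0b +1428.571ms=3/2b
2) 1428.571ms=3/2b +1428.571ms=3/2b
Σ=3b of 3 (63bpm 3/8) — PASS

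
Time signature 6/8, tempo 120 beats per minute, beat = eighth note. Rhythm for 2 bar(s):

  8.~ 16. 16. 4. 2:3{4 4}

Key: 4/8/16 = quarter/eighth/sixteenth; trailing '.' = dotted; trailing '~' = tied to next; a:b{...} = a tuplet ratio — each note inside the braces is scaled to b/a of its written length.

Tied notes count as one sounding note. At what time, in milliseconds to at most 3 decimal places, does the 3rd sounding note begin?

1. 0.0ms @ 0 + 1125.0ms (9/4)
2. 1125.0ms @ 9/4 + 375.0ms (3/4)
3. 1500.0ms @ 3 + 1500.0ms (3)
4. 3000.0ms @ 6 + 1500.0ms (3)
5. 4500.0ms @ 9 + 1500.0ms (3)

note 3 onset = 3b = 1500.0ms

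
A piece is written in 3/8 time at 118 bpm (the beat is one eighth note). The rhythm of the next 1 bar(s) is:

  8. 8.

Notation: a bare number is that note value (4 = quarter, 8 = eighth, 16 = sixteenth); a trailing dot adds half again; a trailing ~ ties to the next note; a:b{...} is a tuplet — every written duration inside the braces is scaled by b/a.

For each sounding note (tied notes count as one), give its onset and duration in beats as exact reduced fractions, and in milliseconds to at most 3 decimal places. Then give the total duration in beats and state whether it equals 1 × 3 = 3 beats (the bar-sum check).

1) 0.0ms=0b +762.712ms=3/2b
2) 762.712ms=3/2b +762.712ms=3/2b
Σ=3b of 3 (118bpm 3/8) — PASS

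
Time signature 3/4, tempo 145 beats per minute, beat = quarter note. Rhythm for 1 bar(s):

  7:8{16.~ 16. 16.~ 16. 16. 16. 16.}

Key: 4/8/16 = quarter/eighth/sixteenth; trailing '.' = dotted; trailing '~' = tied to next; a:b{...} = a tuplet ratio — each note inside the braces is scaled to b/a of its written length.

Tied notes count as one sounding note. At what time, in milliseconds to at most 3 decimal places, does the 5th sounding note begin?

note 5 onset = 18/7b = 1064.039ms

1. 0.0ms @ 0 + 354.68ms (6/7)
2. 354.68ms @ 6/7 + 354.68ms (6/7)
3. 709.36ms @ 12/7 + 177.34ms (3/7)
4. 886.7ms @ 15/7 + 177.34ms (3/7)
5. 1064.039ms @ 18/7 + 177.34ms (3/7)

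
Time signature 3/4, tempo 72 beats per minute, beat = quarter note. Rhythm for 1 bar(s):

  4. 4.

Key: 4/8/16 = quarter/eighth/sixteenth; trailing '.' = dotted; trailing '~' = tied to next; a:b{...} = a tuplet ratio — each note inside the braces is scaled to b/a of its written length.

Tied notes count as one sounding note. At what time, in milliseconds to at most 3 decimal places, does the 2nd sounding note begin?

note 2 onset = 3/2b = 1250.0ms

1. 0.0ms @ 0 + 1250.0ms (3/2)
2. 1250.0ms @ 3/2 + 1250.0ms (3/2)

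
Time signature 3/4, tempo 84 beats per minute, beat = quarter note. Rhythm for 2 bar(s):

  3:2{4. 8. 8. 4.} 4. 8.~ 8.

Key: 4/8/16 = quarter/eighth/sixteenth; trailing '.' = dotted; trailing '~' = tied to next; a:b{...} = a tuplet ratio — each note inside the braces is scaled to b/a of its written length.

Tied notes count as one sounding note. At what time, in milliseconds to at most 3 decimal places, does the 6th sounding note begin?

note 6 onset = 9/2b = 3214.286ms

1. 0.0ms @ 0 + 714.286ms (1)
2. 714.286ms @ 1 + 357.143ms (1/2)
3. 1071.429ms @ 3/2 + 357.143ms (1/2)
4. 1428.571ms @ 2 + 714.286ms (1)
5. 2142.857ms @ 3 + 1071.429ms (3/2)
6. 3214.286ms @ 9/2 + 1071.429ms (3/2)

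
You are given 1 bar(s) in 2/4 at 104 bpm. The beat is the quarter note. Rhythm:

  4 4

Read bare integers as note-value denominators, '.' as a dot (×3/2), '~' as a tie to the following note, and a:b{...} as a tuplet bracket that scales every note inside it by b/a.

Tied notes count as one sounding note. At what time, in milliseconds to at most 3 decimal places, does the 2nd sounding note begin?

note 2 onset = 1b = 576.923ms

1. 0.0ms @ 0 + 576.923ms (1)
2. 576.923ms @ 1 + 576.923ms (1)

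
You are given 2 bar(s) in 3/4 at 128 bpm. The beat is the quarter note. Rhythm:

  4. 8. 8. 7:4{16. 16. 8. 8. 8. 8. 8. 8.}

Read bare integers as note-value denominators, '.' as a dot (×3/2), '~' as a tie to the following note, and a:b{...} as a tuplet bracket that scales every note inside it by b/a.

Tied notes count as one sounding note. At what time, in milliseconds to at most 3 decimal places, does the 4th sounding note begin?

1. 0.0ms @ 0 + 703.125ms (3/2)
2. 703.125ms @ 3/2 + 351.562ms (3/4)
3. 1054.688ms @ 9/4 + 351.562ms (3/4)
4. 1406.25ms @ 3 + 100.446ms (3/14)
5. 1506.696ms @ 45/14 + 100.446ms (3/14)
6. 1607.143ms @ 24/7 + 200.893ms (3/7)
7. 1808.036ms @ 27/7 + 200.893ms (3/7)
8. 2008.929ms @ 30/7 + 200.893ms (3/7)
9. 2209.821ms @ 33/7 + 200.893ms (3/7)
10. 2410.714ms @ 36/7 + 200.893ms (3/7)
11. 2611.607ms @ 39/7 + 200.893ms (3/7)

note 4 onset = 3b = 1406.25ms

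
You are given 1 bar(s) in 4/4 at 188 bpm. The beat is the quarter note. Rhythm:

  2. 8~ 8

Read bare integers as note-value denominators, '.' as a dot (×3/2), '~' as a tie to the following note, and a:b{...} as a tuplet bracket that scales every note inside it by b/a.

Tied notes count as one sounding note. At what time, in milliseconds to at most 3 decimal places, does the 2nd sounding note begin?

note 2 onset = 3b = 957.447ms

1. 0.0ms @ 0 + 957.447ms (3)
2. 957.447ms @ 3 + 319.149ms (1)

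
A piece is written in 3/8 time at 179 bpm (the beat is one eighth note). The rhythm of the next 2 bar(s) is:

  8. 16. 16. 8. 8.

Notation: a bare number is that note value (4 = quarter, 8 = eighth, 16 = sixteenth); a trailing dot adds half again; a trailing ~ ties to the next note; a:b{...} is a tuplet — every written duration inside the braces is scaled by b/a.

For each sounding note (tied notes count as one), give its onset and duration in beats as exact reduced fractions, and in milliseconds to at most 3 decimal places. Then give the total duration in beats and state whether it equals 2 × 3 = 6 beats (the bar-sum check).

1) 0.0ms=0b +502.793ms=3/2b
2) 502.793ms=3/2b +251.397ms=3/4b
3) 754.19ms=9/4b +251.397ms=3/4b
4) 1005.587ms=3b +502.793ms=3/2b
5) 1508.38ms=9/2b +502.793ms=3/2b
Σ=6b of 6 (179bpm 3/8) — PASS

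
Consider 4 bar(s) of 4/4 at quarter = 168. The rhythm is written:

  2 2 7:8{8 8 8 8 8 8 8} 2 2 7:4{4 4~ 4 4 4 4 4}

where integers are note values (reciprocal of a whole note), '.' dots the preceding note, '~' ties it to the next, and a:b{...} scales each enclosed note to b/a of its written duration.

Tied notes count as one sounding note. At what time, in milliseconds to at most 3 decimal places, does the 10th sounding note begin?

1. 0.0ms @ 0 + 714.286ms (2)
2. 714.286ms @ 2 + 714.286ms (2)
3. 1428.571ms @ 4 + 204.082ms (4/7)
4. 1632.653ms @ 32/7 + 204.082ms (4/7)
5. 1836.735ms @ 36/7 + 204.082ms (4/7)
6. 2040.816ms @ 40/7 + 204.082ms (4/7)
7. 2244.898ms @ 44/7 + 204.082ms (4/7)
8. 2448.98ms @ 48/7 + 204.082ms (4/7)
9. 2653.061ms @ 52/7 + 204.082ms (4/7)
10. 2857.143ms @ 8 + 714.286ms (2)
11. 3571.429ms @ 10 + 714.286ms (2)
12. 4285.714ms @ 12 + 204.082ms (4/7)
13. 4489.796ms @ 88/7 + 408.163ms (8/7)
14. 4897.959ms @ 96/7 + 204.082ms (4/7)
15. 5102.041ms @ 100/7 + 204.082ms (4/7)
16. 5306.122ms @ 104/7 + 204.082ms (4/7)
17. 5510.204ms @ 108/7 + 204.082ms (4/7)

note 10 onset = 8b = 2857.143ms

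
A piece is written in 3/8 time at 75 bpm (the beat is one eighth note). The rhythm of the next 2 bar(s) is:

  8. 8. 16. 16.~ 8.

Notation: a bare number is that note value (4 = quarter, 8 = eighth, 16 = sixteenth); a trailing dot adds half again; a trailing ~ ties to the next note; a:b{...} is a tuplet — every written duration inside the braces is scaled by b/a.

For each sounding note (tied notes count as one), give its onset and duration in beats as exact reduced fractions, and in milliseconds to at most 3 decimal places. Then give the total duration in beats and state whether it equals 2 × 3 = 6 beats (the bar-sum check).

1) 0.0ms=0b +1200.0ms=3/2b
2) 1200.0ms=3/2b +1200.0ms=3/2b
3) 2400.0ms=3b +600.0ms=3/4b
4) 3000.0ms=15/4b +1800.0ms=9/4b
Σ=6b of 6 (75bpm 3/8) — PASS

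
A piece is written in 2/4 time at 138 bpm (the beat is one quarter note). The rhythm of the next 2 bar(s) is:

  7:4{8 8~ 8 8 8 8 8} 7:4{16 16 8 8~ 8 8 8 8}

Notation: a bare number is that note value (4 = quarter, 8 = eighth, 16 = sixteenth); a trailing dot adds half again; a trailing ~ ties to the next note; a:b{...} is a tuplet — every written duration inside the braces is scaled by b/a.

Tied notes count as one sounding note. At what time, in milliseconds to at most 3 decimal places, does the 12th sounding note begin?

1. 0.0ms @ 0 + 124.224ms (2/7)
2. 124.224ms @ 2/7 + 248.447ms (4/7)
3. 372.671ms @ 6/7 + 124.224ms (2/7)
4. 496.894ms @ 8/7 + 124.224ms (2/7)
5. 621.118ms @ 10/7 + 124.224ms (2/7)
6. 745.342ms @ 12/7 + 124.224ms (2/7)
7. 869.565ms @ 2 + 62.112ms (1/7)
8. 931.677ms @ 15/7 + 62.112ms (1/7)
9. 993.789ms @ 16/7 + 124.224ms (2/7)
10. 1118.012ms @ 18/7 + 248.447ms (4/7)
11. 1366.46ms @ 22/7 + 124.224ms (2/7)
12. 1490.683ms @ 24/7 + 124.224ms (2/7)
13. 1614.907ms @ 26/7 + 124.224ms (2/7)

note 12 onset = 24/7b = 1490.683ms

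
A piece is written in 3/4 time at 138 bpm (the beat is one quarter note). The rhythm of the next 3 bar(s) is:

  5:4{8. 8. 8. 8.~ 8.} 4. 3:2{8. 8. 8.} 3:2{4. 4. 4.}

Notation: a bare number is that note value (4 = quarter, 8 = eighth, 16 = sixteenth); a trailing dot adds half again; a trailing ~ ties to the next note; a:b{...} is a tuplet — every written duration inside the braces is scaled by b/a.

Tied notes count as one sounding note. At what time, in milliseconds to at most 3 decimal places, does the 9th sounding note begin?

1. 0.0ms @ 0 + 260.87ms (3/5)
2. 260.87ms @ 3/5 + 260.87ms (3/5)
3. 521.739ms @ 6/5 + 260.87ms (3/5)
4. 782.609ms @ 9/5 + 521.739ms (6/5)
5. 1304.348ms @ 3 + 652.174ms (3/2)
6. 1956.522ms @ 9/2 + 217.391ms (1/2)
7. 2173.913ms @ 5 + 217.391ms (1/2)
8. 2391.304ms @ 11/2 + 217.391ms (1/2)
9. 2608.696ms @ 6 + 434.783ms (1)
10. 3043.478ms @ 7 + 434.783ms (1)
11. 3478.261ms @ 8 + 434.783ms (1)

note 9 onset = 6b = 2608.696ms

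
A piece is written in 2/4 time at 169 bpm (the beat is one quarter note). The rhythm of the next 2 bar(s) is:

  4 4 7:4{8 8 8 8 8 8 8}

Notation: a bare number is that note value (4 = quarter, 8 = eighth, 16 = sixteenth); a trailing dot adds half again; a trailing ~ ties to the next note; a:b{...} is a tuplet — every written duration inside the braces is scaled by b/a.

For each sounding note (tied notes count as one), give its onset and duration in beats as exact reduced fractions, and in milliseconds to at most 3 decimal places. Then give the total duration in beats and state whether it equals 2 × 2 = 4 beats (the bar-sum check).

1) 0.0ms=0b +355.03ms=1b
2) 355.03ms=1b +355.03ms=1b
3) 710.059ms=2b +101.437ms=2/7b
4) 811.496ms=16/7b +101.437ms=2/7b
5) 912.933ms=18/7b +101.437ms=2/7b
6) 1014.37ms=20/7b +101.437ms=2/7b
7) 1115.807ms=22/7b +101.437ms=2/7b
8) 1217.244ms=24/7b +101.437ms=2/7b
9) 1318.681ms=26/7b +101.437ms=2/7b
Σ=4b of 4 (169bpm 2/4) — PASS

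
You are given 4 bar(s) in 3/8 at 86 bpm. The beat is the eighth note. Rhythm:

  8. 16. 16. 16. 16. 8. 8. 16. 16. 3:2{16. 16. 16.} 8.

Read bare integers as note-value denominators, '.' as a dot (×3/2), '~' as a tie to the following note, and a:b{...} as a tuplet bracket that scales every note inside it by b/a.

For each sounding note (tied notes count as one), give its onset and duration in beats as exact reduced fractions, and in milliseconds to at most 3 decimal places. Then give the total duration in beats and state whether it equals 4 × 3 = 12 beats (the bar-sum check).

1) 0.0ms=0b +1046.512ms=3/2b
2) 1046.512ms=3/2b +523.256ms=3/4b
3) 1569.767ms=9/4b +523.256ms=3/4b
4) 2093.023ms=3b +523.256ms=3/4b
5) 2616.279ms=15/4b +523.256ms=3/4b
6) 3139.535ms=9/2b +1046.512ms=3/2b
7) 4186.047ms=6b +1046.512ms=3/2b
8) 5232.558ms=15/2b +523.256ms=3/4b
9) 5755.814ms=33/4b +523.256ms=3/4b
10) 6279.07ms=9b +348.837ms=1/2b
11) 6627.907ms=19/2b +348.837ms=1/2b
12) 6976.744ms=10b +348.837ms=1/2b
13) 7325.581ms=21/2b +1046.512ms=3/2b
Σ=12b of 12 (86bpm 3/8) — PASS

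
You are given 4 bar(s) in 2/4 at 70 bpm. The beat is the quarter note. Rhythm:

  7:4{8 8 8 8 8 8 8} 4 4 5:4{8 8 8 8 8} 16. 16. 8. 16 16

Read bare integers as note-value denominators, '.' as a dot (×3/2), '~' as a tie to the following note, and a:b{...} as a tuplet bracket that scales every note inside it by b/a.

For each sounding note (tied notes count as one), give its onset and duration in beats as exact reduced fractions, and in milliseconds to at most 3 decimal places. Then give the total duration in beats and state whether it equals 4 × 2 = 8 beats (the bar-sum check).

1) 0.0ms=0b +244.898ms=2/7b
2) 244.898ms=2/7b +244.898ms=2/7b
3) 489.796ms=4/7b +244.898ms=2/7b
4) 734.694ms=6/7b +244.898ms=2/7b
5) 979.592ms=8/7b +244.898ms=2/7b
6) 1224.49ms=10/7b +244.898ms=2/7b
7) 1469.388ms=12/7b +244.898ms=2/7b
8) 1714.286ms=2b +857.143ms=1b
9) 2571.429ms=3b +857.143ms=1b
10) 3428.571ms=4b +342.857ms=2/5b
11) 3771.429ms=22/5b +342.857ms=2/5b
12) 4114.286ms=24/5b +342.857ms=2/5b
13) 4457.143ms=26/5b +342.857ms=2/5b
14) 4800.0ms=28/5b +342.857ms=2/5b
15) 5142.857ms=6b +321.429ms=3/8b
16) 5464.286ms=51/8b +321.429ms=3/8b
17) 5785.714ms=27/4b +642.857ms=3/4b
18) 6428.571ms=15/2b +214.286ms=1/4b
19) 6642.857ms=31/4b +214.286ms=1/4b
Σ=8b of 8 (70bpm 2/4) — PASS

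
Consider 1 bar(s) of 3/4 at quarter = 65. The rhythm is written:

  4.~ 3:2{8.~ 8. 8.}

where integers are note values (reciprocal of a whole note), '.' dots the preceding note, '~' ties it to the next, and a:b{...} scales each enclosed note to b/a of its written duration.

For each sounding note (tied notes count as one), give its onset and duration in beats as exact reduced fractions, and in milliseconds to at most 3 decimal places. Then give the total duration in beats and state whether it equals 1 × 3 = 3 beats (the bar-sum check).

1) 0.0ms=0b +2307.692ms=5/2b
2) 2307.692ms=5/2b +461.538ms=1/2b
Σ=3b of 3 (65bpm 3/4) — PASS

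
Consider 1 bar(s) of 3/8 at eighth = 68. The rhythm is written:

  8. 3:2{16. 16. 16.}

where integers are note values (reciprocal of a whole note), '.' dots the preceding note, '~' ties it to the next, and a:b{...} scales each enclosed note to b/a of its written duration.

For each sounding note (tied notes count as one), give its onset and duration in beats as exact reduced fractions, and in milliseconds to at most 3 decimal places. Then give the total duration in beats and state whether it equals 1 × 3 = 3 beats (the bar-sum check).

1) 0.0ms=0b +1323.529ms=3/2b
2) 1323.529ms=3/2b +441.176ms=1/2b
3) 1764.706ms=2b +441.176ms=1/2b
4) 2205.882ms=5/2b +441.176ms=1/2b
Σ=3b of 3 (68bpm 3/8) — PASS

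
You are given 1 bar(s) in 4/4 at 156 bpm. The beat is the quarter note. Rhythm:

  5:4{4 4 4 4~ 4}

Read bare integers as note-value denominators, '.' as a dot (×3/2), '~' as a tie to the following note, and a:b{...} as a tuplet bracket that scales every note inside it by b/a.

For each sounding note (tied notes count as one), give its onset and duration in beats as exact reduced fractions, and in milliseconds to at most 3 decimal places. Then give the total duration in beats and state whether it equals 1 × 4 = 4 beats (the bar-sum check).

1) 0.0ms=0b +307.692ms=4/5b
2) 307.692ms=4/5b +307.692ms=4/5b
3) 615.385ms=8/5b +307.692ms=4/5b
4) 923.077ms=12/5b +615.385ms=8/5b
Σ=4b of 4 (156bpm 4/4) — PASS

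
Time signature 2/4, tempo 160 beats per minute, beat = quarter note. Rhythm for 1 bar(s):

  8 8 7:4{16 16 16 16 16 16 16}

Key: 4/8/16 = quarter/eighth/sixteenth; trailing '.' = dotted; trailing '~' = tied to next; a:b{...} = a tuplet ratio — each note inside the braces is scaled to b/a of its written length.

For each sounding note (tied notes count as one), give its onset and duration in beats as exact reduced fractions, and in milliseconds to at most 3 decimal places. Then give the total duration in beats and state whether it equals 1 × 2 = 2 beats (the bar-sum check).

1) 0.0ms=0b +187.5ms=1/2b
2) 187.5ms=1/2b +187.5ms=1/2b
3) 375.0ms=1b +53.571ms=1/7b
4) 428.571ms=8/7b +53.571ms=1/7b
5) 482.143ms=9/7b +53.571ms=1/7b
6) 535.714ms=10/7b +53.571ms=1/7b
7) 589.286ms=11/7b +53.571ms=1/7b
8) 642.857ms=12/7b +53.571ms=1/7b
9) 696.429ms=13/7b +53.571ms=1/7b
Σ=2b of 2 (160bpm 2/4) — PASS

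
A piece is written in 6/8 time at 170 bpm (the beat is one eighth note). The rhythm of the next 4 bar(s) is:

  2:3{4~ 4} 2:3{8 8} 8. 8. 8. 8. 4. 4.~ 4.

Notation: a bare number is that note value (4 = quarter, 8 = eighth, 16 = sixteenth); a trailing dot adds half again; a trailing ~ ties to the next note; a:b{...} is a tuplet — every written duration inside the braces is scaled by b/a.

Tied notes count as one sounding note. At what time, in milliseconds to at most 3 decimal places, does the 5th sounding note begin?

note 5 onset = 21/2b = 3705.882ms

1. 0.0ms @ 0 + 2117.647ms (6)
2. 2117.647ms @ 6 + 529.412ms (3/2)
3. 2647.059ms @ 15/2 + 529.412ms (3/2)
4. 3176.471ms @ 9 + 529.412ms (3/2)
5. 3705.882ms @ 21/2 + 529.412ms (3/2)
6. 4235.294ms @ 12 + 529.412ms (3/2)
7. 4764.706ms @ 27/2 + 529.412ms (3/2)
8. 5294.118ms @ 15 + 1058.824ms (3)
9. 6352.941ms @ 18 + 2117.647ms (6)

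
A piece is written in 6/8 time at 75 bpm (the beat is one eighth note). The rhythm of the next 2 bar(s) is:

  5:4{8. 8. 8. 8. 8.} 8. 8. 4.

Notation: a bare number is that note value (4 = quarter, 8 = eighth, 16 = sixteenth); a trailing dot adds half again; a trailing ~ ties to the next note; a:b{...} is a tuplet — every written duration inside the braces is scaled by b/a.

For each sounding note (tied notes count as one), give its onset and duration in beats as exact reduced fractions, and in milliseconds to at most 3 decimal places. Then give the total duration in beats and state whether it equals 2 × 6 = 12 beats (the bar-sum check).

1) 0.0ms=0b +960.0ms=6/5b
2) 960.0ms=6/5b +960.0ms=6/5b
3) 1920.0ms=12/5b +960.0ms=6/5b
4) 2880.0ms=18/5b +960.0ms=6/5b
5) 3840.0ms=24/5b +960.0ms=6/5b
6) 4800.0ms=6b +1200.0ms=3/2b
7) 6000.0ms=15/2b +1200.0ms=3/2b
8) 7200.0ms=9b +2400.0ms=3b
Σ=12b of 12 (75bpm 6/8) — PASS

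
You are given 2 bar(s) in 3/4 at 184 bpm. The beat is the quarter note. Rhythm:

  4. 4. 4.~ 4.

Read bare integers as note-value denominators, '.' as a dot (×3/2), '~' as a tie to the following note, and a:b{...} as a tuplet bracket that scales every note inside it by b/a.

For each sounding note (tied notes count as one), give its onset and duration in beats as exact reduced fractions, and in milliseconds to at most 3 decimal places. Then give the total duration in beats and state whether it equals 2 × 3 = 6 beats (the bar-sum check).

1) 0.0ms=0b +489.13ms=3/2b
2) 489.13ms=3/2b +489.13ms=3/2b
3) 978.261ms=3b +978.261ms=3b
Σ=6b of 6 (184bpm 3/4) — PASS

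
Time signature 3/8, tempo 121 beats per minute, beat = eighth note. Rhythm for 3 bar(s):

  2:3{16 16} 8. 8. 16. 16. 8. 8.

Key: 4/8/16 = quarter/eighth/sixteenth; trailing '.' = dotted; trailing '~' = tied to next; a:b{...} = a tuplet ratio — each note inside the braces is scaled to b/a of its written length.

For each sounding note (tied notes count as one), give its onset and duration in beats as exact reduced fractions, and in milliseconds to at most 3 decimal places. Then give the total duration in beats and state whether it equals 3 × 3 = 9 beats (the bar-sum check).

1) 0.0ms=0b +371.901ms=3/4b
2) 371.901ms=3/4b +371.901ms=3/4b
3) 743.802ms=3/2b +743.802ms=3/2b
4) 1487.603ms=3b +743.802ms=3/2b
5) 2231.405ms=9/2b +371.901ms=3/4b
6) 2603.306ms=21/4b +371.901ms=3/4b
7) 2975.207ms=6b +743.802ms=3/2b
8) 3719.008ms=15/2b +743.802ms=3/2b
Σ=9b of 9 (121bpm 3/8) — PASS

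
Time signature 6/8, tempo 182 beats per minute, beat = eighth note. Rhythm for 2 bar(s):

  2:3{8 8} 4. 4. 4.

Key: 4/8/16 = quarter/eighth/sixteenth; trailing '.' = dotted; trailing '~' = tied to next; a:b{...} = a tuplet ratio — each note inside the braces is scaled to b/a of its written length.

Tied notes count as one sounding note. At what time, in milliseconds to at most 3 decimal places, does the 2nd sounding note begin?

note 2 onset = 3/2b = 494.505ms

1. 0.0ms @ 0 + 494.505ms (3/2)
2. 494.505ms @ 3/2 + 494.505ms (3/2)
3. 989.011ms @ 3 + 989.011ms (3)
4. 1978.022ms @ 6 + 989.011ms (3)
5. 2967.033ms @ 9 + 989.011ms (3)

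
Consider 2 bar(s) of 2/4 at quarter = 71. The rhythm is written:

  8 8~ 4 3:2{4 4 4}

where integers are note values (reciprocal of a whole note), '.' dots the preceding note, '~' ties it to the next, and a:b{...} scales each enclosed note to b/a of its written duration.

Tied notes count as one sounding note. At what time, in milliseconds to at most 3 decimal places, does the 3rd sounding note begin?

1. 0.0ms @ 0 + 422.535ms (1/2)
2. 422.535ms @ 1/2 + 1267.606ms (3/2)
3. 1690.141ms @ 2 + 563.38ms (2/3)
4. 2253.521ms @ 8/3 + 563.38ms (2/3)
5. 2816.901ms @ 10/3 + 563.38ms (2/3)

note 3 onset = 2b = 1690.141ms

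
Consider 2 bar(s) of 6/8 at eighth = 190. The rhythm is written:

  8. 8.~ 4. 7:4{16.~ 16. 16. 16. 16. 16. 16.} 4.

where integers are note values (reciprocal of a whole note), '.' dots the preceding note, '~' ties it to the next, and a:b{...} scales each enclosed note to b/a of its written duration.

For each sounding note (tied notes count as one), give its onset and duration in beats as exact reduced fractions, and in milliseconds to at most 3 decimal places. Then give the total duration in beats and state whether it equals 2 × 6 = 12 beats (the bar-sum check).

1) 0.0ms=0b +473.684ms=3/2b
2) 473.684ms=3/2b +1421.053ms=9/2b
3) 1894.737ms=6b +270.677ms=6/7b
4) 2165.414ms=48/7b +135.338ms=3/7b
5) 2300.752ms=51/7b +135.338ms=3/7b
6) 2436.09ms=54/7b +135.338ms=3/7b
7) 2571.429ms=57/7b +135.338ms=3/7b
8) 2706.767ms=60/7b +135.338ms=3/7b
9) 2842.105ms=9b +947.368ms=3b
Σ=12b of 12 (190bpm 6/8) — PASS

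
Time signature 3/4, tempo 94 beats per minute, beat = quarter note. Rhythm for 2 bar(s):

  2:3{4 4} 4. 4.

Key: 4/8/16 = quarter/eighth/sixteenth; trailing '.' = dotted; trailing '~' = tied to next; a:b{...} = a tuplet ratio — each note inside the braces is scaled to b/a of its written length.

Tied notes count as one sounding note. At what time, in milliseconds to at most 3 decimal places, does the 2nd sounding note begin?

1. 0.0ms @ 0 + 957.447ms (3/2)
2. 957.447ms @ 3/2 + 957.447ms (3/2)
3. 1914.894ms @ 3 + 957.447ms (3/2)
4. 2872.34ms @ 9/2 + 957.447ms (3/2)

note 2 onset = 3/2b = 957.447ms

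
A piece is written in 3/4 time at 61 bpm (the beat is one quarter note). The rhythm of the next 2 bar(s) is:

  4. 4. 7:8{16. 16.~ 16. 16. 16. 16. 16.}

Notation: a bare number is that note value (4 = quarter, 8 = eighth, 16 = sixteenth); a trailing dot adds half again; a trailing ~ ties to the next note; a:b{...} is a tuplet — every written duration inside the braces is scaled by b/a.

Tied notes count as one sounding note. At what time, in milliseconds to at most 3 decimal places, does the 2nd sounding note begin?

note 2 onset = 3/2b = 1475.41ms

1. 0.0ms @ 0 + 1475.41ms (3/2)
2. 1475.41ms @ 3/2 + 1475.41ms (3/2)
3. 2950.82ms @ 3 + 421.546ms (3/7)
4. 3372.365ms @ 24/7 + 843.091ms (6/7)
5. 4215.457ms @ 30/7 + 421.546ms (3/7)
6. 4637.002ms @ 33/7 + 421.546ms (3/7)
7. 5058.548ms @ 36/7 + 421.546ms (3/7)
8. 5480.094ms @ 39/7 + 421.546ms (3/7)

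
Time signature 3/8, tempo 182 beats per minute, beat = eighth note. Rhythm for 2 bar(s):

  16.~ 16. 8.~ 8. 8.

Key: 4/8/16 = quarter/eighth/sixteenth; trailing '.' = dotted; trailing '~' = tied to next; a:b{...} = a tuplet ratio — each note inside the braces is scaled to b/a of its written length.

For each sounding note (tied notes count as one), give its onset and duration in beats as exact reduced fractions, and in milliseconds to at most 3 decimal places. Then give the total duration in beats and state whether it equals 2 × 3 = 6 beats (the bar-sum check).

1) 0.0ms=0b +494.505ms=3/2b
2) 494.505ms=3/2b +989.011ms=3b
3) 1483.516ms=9/2b +494.505ms=3/2b
Σ=6b of 6 (182bpm 3/8) — PASS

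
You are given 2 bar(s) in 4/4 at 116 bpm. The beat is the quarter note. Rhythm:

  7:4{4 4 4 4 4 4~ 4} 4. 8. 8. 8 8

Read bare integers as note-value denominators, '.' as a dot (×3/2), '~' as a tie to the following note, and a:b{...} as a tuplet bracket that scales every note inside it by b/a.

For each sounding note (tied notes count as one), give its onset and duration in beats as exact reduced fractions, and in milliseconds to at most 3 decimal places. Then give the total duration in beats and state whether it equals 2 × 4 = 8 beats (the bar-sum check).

1) 0.0ms=0b +295.567ms=4/7b
2) 295.567ms=4/7b +295.567ms=4/7b
3) 591.133ms=8/7b +295.567ms=4/7b
4) 886.7ms=12/7b +295.567ms=4/7b
5) 1182.266ms=16/7b +295.567ms=4/7b
6) 1477.833ms=20/7b +591.133ms=8/7b
7) 2068.966ms=4b +775.862ms=3/2b
8) 2844.828ms=11/2b +387.931ms=3/4b
9) 3232.759ms=25/4b +387.931ms=3/4b
10) 3620.69ms=7b +258.621ms=1/2b
11) 3879.31ms=15/2b +258.621ms=1/2b
Σ=8b of 8 (116bpm 4/4) — PASS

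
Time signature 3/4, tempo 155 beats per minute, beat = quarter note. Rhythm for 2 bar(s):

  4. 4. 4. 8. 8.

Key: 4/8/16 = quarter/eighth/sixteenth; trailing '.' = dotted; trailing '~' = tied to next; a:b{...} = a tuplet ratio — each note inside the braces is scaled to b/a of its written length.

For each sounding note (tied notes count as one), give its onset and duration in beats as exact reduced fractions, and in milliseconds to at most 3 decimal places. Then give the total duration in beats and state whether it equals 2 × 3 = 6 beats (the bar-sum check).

1) 0.0ms=0b +580.645ms=3/2b
2) 580.645ms=3/2b +580.645ms=3/2b
3) 1161.29ms=3b +580.645ms=3/2b
4) 1741.935ms=9/2b +290.323ms=3/4b
5) 2032.258ms=21/4b +290.323ms=3/4b
Σ=6b of 6 (155bpm 3/4) — PASS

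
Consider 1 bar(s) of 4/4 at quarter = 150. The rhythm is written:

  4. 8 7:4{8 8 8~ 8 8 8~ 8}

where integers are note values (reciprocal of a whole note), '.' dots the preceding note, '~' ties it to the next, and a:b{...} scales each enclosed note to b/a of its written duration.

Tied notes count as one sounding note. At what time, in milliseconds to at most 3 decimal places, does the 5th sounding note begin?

note 5 onset = 18/7b = 1028.571ms

1. 0.0ms @ 0 + 600.0ms (3/2)
2. 600.0ms @ 3/2 + 200.0ms (1/2)
3. 800.0ms @ 2 + 114.286ms (2/7)
4. 914.286ms @ 16/7 + 114.286ms (2/7)
5. 1028.571ms @ 18/7 + 228.571ms (4/7)
6. 1257.143ms @ 22/7 + 114.286ms (2/7)
7. 1371.429ms @ 24/7 + 228.571ms (4/7)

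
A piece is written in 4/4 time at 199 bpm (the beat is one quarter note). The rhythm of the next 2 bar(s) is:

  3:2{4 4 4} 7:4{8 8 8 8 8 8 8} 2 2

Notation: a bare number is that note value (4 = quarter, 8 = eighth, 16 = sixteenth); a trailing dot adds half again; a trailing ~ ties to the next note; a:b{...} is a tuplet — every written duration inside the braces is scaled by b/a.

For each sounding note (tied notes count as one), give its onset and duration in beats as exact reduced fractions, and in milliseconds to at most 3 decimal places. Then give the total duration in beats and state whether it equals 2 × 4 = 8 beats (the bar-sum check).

1) 0.0ms=0b +201.005ms=2/3b
2) 201.005ms=2/3b +201.005ms=2/3b
3) 402.01ms=4/3b +201.005ms=2/3b
4) 603.015ms=2b +86.145ms=2/7b
5) 689.16ms=16/7b +86.145ms=2/7b
6) 775.305ms=18/7b +86.145ms=2/7b
7) 861.45ms=20/7b +86.145ms=2/7b
8) 947.595ms=22/7b +86.145ms=2/7b
9) 1033.74ms=24/7b +86.145ms=2/7b
10) 1119.885ms=26/7b +86.145ms=2/7b
11) 1206.03ms=4b +603.015ms=2b
12) 1809.045ms=6b +603.015ms=2b
Σ=8b of 8 (199bpm 4/4) — PASS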